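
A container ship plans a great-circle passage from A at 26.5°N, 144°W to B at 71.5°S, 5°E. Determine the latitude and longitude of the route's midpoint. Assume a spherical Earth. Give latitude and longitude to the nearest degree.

≈ 38°S, 129°W

From cos δ = sin φ₁ sin φ₂ + cos φ₁ cos φ₂ cos Δλ, the central angle is δ ≈ 2.300 rad (131.8°).
Interpolate at f = 1/2 with slerp weights a = sin((1−f)δ)/sin δ ≈ 1.225, b = sin(fδ)/sin δ ≈ 1.225.
p = a·p₁ + b·p₂ ≈ (-0.500, -0.610, -0.615); φ = arcsin(p_z) ≈ -37.94°, λ = atan2(p_y, p_x) ≈ -129.30°.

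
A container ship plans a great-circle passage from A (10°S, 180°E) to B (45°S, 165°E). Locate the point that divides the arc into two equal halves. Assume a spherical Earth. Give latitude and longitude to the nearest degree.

≈ (28°S, 174°E)

Write both endpoints as unit vectors p₁, p₂ with components (cos φ cos λ, cos φ sin λ, sin φ).
The central angle between the endpoints is δ = arccos(p₁·p₂) ≈ 0.651 rad (37.3°).
Interpolate at f = 1/2 with slerp weights a = sin((1−f)δ)/sin δ ≈ 0.528, b = sin(fδ)/sin δ ≈ 0.528.
p = a·p₁ + b·p₂ ≈ (-0.880, 0.097, -0.465); φ = arcsin(p_z) ≈ -27.70°, λ = atan2(p_y, p_x) ≈ 173.74°.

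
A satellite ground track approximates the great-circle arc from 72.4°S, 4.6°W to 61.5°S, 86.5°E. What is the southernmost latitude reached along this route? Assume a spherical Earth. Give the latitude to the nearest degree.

≈ 75°S

The great circle lies in the plane with unit normal n̂ = (p₁ × p₂)/|p₁ × p₂|.
Here n̂_z ≈ +0.262; the vertex latitude is φ_max = arccos|n̂_z| ≈ 74.8°.
Check via Clairaut: cos φ_max = |cos φ₁| · sin C = cos(72.4°)·sin(119.9°) ≈ 0.262, again giving ≈ 74.8°.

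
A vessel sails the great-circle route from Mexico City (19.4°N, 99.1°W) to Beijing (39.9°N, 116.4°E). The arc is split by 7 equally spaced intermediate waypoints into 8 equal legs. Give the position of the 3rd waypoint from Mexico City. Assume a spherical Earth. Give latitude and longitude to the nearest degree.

From cos δ = sin φ₁ sin φ₂ + cos φ₁ cos φ₂ cos Δλ, the central angle is δ ≈ 1.956 rad (112.1°).
Interpolate at f = 3/8 with slerp weights a = sin((1−f)δ)/sin δ ≈ 1.014, b = sin(fδ)/sin δ ≈ 0.723.
p = a·p₁ + b·p₂ ≈ (-0.398, -0.448, 0.800); φ = arcsin(p_z) ≈ 53.18°, λ = atan2(p_y, p_x) ≈ -131.59°.

≈ 53°N, 132°W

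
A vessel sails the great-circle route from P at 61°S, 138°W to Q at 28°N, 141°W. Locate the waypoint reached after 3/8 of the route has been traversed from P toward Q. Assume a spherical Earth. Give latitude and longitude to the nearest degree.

From cos δ = sin φ₁ sin φ₂ + cos φ₁ cos φ₂ cos Δλ, the central angle is δ ≈ 1.554 rad (89.0°).
Interpolate at f = 3/8 with slerp weights a = sin((1−f)δ)/sin δ ≈ 0.826, b = sin(fδ)/sin δ ≈ 0.550.
p = a·p₁ + b·p₂ ≈ (-0.675, -0.574, -0.464); φ = arcsin(p_z) ≈ -27.63°, λ = atan2(p_y, p_x) ≈ -139.65°.

≈ 28°S, 140°W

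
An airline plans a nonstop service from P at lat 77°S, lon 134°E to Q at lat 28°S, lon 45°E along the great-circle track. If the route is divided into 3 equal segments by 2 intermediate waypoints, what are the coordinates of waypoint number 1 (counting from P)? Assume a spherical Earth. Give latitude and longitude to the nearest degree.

≈ lat 67°S, lon 70°E

Write both endpoints as unit vectors p₁, p₂ with components (cos φ cos λ, cos φ sin λ, sin φ).
The central angle between the endpoints is δ = arccos(p₁·p₂) ≈ 1.092 rad (62.6°).
Interpolate at f = 1/3 with slerp weights a = sin((1−f)δ)/sin δ ≈ 0.750, b = sin(fδ)/sin δ ≈ 0.401.
p = a·p₁ + b·p₂ ≈ (0.133, 0.372, -0.919); φ = arcsin(p_z) ≈ -66.74°, λ = atan2(p_y, p_x) ≈ 70.28°.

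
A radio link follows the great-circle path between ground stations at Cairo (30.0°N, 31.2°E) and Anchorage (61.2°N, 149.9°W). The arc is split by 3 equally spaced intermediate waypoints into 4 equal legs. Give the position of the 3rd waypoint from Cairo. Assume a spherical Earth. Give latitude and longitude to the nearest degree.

The haversine formula gives a central angle δ ≈ 1.550 rad (88.8°) between the endpoints.
Interpolate at f = 3/4 with slerp weights a = sin((1−f)δ)/sin δ ≈ 0.378, b = sin(fδ)/sin δ ≈ 0.918.
p = a·p₁ + b·p₂ ≈ (-0.103, -0.052, 0.993); φ = arcsin(p_z) ≈ 83.39°, λ = atan2(p_y, p_x) ≈ -153.03°.

≈ (83°N, 153°W)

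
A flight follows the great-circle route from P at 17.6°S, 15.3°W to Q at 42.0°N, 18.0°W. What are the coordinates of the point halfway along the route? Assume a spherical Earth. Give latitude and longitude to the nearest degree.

≈ 12°N, 16°W

From cos δ = sin φ₁ sin φ₂ + cos φ₁ cos φ₂ cos Δλ, the central angle is δ ≈ 1.041 rad (59.7°).
Interpolate at f = 1/2 with slerp weights a = sin((1−f)δ)/sin δ ≈ 0.576, b = sin(fδ)/sin δ ≈ 0.576.
p = a·p₁ + b·p₂ ≈ (0.937, -0.277, 0.211); φ = arcsin(p_z) ≈ 12.20°, λ = atan2(p_y, p_x) ≈ -16.48°.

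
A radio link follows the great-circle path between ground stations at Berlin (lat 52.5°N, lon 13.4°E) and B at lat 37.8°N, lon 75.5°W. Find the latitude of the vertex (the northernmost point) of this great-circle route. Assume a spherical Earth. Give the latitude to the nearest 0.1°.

≈ 56.4°N

The great circle lies in the plane with unit normal n̂ = (p₁ × p₂)/|p₁ × p₂|.
Here n̂_z ≈ -0.554; the vertex latitude is φ_max = arccos|n̂_z| ≈ 56.4°.
Check via Clairaut: cos φ_max = |cos φ₁| · sin C = cos(52.5°)·sin(65.4°) ≈ 0.554, again giving ≈ 56.4°.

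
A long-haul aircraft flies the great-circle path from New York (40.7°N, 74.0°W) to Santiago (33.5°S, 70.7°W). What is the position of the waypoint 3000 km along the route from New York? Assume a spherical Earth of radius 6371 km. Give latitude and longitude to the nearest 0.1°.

Write both endpoints as unit vectors p₁, p₂ with components (cos φ cos λ, cos φ sin λ, sin φ).
The central angle between the endpoints is δ = arccos(p₁·p₂) ≈ 1.296 rad (74.3°). The total great-circle distance is δ·R ≈ 1.296 × 6371 ≈ 8258 km, so the target fraction is f = 3000/8258 ≈ 0.363.
Interpolate at f ≈ 0.363 with slerp weights a = sin((1−f)δ)/sin δ ≈ 0.763, b = sin(fδ)/sin δ ≈ 0.471.
p = a·p₁ + b·p₂ ≈ (0.289, -0.927, 0.238); φ = arcsin(p_z) ≈ 13.75°, λ = atan2(p_y, p_x) ≈ -72.67°.

≈ (13.7°N, 72.7°W)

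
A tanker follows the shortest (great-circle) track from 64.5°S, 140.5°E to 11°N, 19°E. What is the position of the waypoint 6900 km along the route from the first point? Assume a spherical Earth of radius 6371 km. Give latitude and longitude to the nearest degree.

Write both endpoints as unit vectors p₁, p₂ with components (cos φ cos λ, cos φ sin λ, sin φ).
The central angle between the endpoints is δ = arccos(p₁·p₂) ≈ 1.975 rad (113.1°). The total great-circle distance is δ·R ≈ 1.975 × 6371 ≈ 12581 km, so the target fraction is f = 6900/12581 ≈ 0.548.
Interpolate at f ≈ 0.548 with slerp weights a = sin((1−f)δ)/sin δ ≈ 0.846, b = sin(fδ)/sin δ ≈ 0.961.
p = a·p₁ + b·p₂ ≈ (0.611, 0.539, -0.580); φ = arcsin(p_z) ≈ -35.48°, λ = atan2(p_y, p_x) ≈ 41.43°.

≈ 35°S, 41°E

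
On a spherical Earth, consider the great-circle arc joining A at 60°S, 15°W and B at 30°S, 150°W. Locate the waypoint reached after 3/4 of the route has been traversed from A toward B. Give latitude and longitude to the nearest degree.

≈ 49°S, 139°W

Convert each endpoint to a unit vector on the sphere (x = cos φ cos λ, y = cos φ sin λ, z = sin φ).
The central angle between the endpoints is δ = arccos(p₁·p₂) ≈ 1.444 rad (82.7°).
Interpolate at f = 3/4 with slerp weights a = sin((1−f)δ)/sin δ ≈ 0.356, b = sin(fδ)/sin δ ≈ 0.890.
p = a·p₁ + b·p₂ ≈ (-0.496, -0.432, -0.754); φ = arcsin(p_z) ≈ -48.90°, λ = atan2(p_y, p_x) ≈ -138.96°.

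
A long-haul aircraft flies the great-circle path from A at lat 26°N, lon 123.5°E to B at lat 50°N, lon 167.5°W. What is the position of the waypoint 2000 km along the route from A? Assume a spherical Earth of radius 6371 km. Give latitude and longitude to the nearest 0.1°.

≈ lat 37.7°N, lon 139.7°E

Write both endpoints as unit vectors p₁, p₂ with components (cos φ cos λ, cos φ sin λ, sin φ).
The central angle between the endpoints is δ = arccos(p₁·p₂) ≈ 0.997 rad (57.1°). The total great-circle distance is δ·R ≈ 0.997 × 6371 ≈ 6352 km, so the target fraction is f = 2000/6352 ≈ 0.315.
Interpolate at f ≈ 0.315 with slerp weights a = sin((1−f)δ)/sin δ ≈ 0.752, b = sin(fδ)/sin δ ≈ 0.368.
p = a·p₁ + b·p₂ ≈ (-0.604, 0.512, 0.611); φ = arcsin(p_z) ≈ 37.67°, λ = atan2(p_y, p_x) ≈ 139.69°.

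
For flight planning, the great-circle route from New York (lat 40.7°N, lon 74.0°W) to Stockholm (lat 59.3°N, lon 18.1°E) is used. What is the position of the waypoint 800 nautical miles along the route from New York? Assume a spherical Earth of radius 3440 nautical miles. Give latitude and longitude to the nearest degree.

Write both endpoints as unit vectors p₁, p₂ with components (cos φ cos λ, cos φ sin λ, sin φ).
The central angle between the endpoints is δ = arccos(p₁·p₂) ≈ 0.993 rad (56.9°). The total great-circle distance is δ·R ≈ 0.993 × 3440 ≈ 3415 nmi, so the target fraction is f = 800/3415 ≈ 0.234.
Interpolate at f ≈ 0.234 with slerp weights a = sin((1−f)δ)/sin δ ≈ 0.823, b = sin(fδ)/sin δ ≈ 0.275.
p = a·p₁ + b·p₂ ≈ (0.305, -0.556, 0.773); φ = arcsin(p_z) ≈ 50.63°, λ = atan2(p_y, p_x) ≈ -61.21°.

≈ lat 51°N, lon 61°W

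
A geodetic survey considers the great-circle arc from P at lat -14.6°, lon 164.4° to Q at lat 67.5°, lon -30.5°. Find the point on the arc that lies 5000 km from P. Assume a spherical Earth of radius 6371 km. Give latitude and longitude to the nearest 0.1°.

Write both endpoints as unit vectors p₁, p₂ with components (cos φ cos λ, cos φ sin λ, sin φ).
The central angle between the endpoints is δ = arccos(p₁·p₂) ≈ 2.203 rad (126.2°). The total great-circle distance is δ·R ≈ 2.203 × 6371 ≈ 14034 km, so the target fraction is f = 5000/14034 ≈ 0.356.
Interpolate at f ≈ 0.356 with slerp weights a = sin((1−f)δ)/sin δ ≈ 1.225, b = sin(fδ)/sin δ ≈ 0.876.
p = a·p₁ + b·p₂ ≈ (-0.853, 0.149, 0.500); φ = arcsin(p_z) ≈ 30.03°, λ = atan2(p_y, p_x) ≈ 170.11°.

≈ lat 30.0°, lon 170.1°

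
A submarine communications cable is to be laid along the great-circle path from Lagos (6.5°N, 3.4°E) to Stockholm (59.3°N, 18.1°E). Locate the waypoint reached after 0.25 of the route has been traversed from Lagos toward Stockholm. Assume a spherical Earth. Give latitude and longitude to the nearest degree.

≈ 20°N, 6°E

Convert each endpoint to a unit vector on the sphere (x = cos φ cos λ, y = cos φ sin λ, z = sin φ).
The central angle between the endpoints is δ = arccos(p₁·p₂) ≈ 0.942 rad (54.0°).
Interpolate at f = 0.25 with slerp weights a = sin((1−f)δ)/sin δ ≈ 0.803, b = sin(fδ)/sin δ ≈ 0.289.
p = a·p₁ + b·p₂ ≈ (0.936, 0.093, 0.339); φ = arcsin(p_z) ≈ 19.81°, λ = atan2(p_y, p_x) ≈ 5.68°.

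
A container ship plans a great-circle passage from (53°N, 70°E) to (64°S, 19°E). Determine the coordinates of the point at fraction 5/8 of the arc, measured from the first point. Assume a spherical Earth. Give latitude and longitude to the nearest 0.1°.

≈ (21.0°S, 44.7°E)

Convert each endpoint to a unit vector on the sphere (x = cos φ cos λ, y = cos φ sin λ, z = sin φ).
The central angle between the endpoints is δ = arccos(p₁·p₂) ≈ 2.155 rad (123.5°).
Interpolate at f = 5/8 with slerp weights a = sin((1−f)δ)/sin δ ≈ 0.867, b = sin(fδ)/sin δ ≈ 1.169.
p = a·p₁ + b·p₂ ≈ (0.663, 0.657, -0.358); φ = arcsin(p_z) ≈ -21.00°, λ = atan2(p_y, p_x) ≈ 44.74°.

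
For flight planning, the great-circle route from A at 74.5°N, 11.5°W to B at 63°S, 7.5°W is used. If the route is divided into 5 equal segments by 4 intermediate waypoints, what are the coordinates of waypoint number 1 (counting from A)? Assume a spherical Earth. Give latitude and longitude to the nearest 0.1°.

The haversine formula gives a central angle δ ≈ 2.400 rad (137.5°) between the endpoints.
Interpolate at f = 1/5 with slerp weights a = sin((1−f)δ)/sin δ ≈ 1.391, b = sin(fδ)/sin δ ≈ 0.684.
p = a·p₁ + b·p₂ ≈ (0.672, -0.115, 0.731); φ = arcsin(p_z) ≈ 47.01°, λ = atan2(p_y, p_x) ≈ -9.68°.

≈ 47.0°N, 9.7°W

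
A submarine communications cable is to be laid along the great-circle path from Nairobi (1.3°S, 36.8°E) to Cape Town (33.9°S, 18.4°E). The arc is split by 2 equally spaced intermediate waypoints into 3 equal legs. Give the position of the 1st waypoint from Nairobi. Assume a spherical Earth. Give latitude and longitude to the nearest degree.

Write both endpoints as unit vectors p₁, p₂ with components (cos φ cos λ, cos φ sin λ, sin φ).
The central angle between the endpoints is δ = arccos(p₁·p₂) ≈ 0.643 rad (36.9°).
Interpolate at f = 1/3 with slerp weights a = sin((1−f)δ)/sin δ ≈ 0.693, b = sin(fδ)/sin δ ≈ 0.355.
p = a·p₁ + b·p₂ ≈ (0.834, 0.508, -0.214); φ = arcsin(p_z) ≈ -12.33°, λ = atan2(p_y, p_x) ≈ 31.34°.

≈ 12°S, 31°E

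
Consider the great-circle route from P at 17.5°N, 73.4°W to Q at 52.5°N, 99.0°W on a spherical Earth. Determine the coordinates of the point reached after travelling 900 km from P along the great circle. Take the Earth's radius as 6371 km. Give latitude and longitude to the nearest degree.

Convert each endpoint to a unit vector on the sphere (x = cos φ cos λ, y = cos φ sin λ, z = sin φ).
The central angle between the endpoints is δ = arccos(p₁·p₂) ≈ 0.704 rad (40.3°). The total great-circle distance is δ·R ≈ 0.704 × 6371 ≈ 4486 km, so the target fraction is f = 900/4486 ≈ 0.201.
Interpolate at f ≈ 0.201 with slerp weights a = sin((1−f)δ)/sin δ ≈ 0.824, b = sin(fδ)/sin δ ≈ 0.217.
p = a·p₁ + b·p₂ ≈ (0.204, -0.884, 0.420); φ = arcsin(p_z) ≈ 24.86°, λ = atan2(p_y, p_x) ≈ -77.01°.

≈ 25°N, 77°W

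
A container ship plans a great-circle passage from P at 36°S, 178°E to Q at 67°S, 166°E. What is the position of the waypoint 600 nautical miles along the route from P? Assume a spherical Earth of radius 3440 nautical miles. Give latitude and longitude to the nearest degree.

Convert each endpoint to a unit vector on the sphere (x = cos φ cos λ, y = cos φ sin λ, z = sin φ).
The central angle between the endpoints is δ = arccos(p₁·p₂) ≈ 0.554 rad (31.8°). The total great-circle distance is δ·R ≈ 0.554 × 3440 ≈ 1907 nmi, so the target fraction is f = 600/1907 ≈ 0.315.
Interpolate at f ≈ 0.315 with slerp weights a = sin((1−f)δ)/sin δ ≈ 0.705, b = sin(fδ)/sin δ ≈ 0.330.
p = a·p₁ + b·p₂ ≈ (-0.695, 0.051, -0.718); φ = arcsin(p_z) ≈ -45.85°, λ = atan2(p_y, p_x) ≈ 175.80°.

≈ 46°S, 176°E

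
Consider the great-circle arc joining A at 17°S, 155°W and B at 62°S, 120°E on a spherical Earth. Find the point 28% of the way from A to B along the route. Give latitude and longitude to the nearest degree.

≈ 34°S, 167°W

Write both endpoints as unit vectors p₁, p₂ with components (cos φ cos λ, cos φ sin λ, sin φ).
The central angle between the endpoints is δ = arccos(p₁·p₂) ≈ 1.269 rad (72.7°).
Interpolate at f = 0.28 with slerp weights a = sin((1−f)δ)/sin δ ≈ 0.829, b = sin(fδ)/sin δ ≈ 0.364.
p = a·p₁ + b·p₂ ≈ (-0.804, -0.187, -0.564); φ = arcsin(p_z) ≈ -34.34°, λ = atan2(p_y, p_x) ≈ -166.91°.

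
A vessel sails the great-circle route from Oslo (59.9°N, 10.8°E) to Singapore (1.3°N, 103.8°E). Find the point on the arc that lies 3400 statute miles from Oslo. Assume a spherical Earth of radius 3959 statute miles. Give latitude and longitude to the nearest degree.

Convert each endpoint to a unit vector on the sphere (x = cos φ cos λ, y = cos φ sin λ, z = sin φ).
The central angle between the endpoints is δ = arccos(p₁·p₂) ≈ 1.577 rad (90.4°). The total great-circle distance is δ·R ≈ 1.577 × 3959 ≈ 6245 mi, so the target fraction is f = 3400/6245 ≈ 0.544.
Interpolate at f ≈ 0.544 with slerp weights a = sin((1−f)δ)/sin δ ≈ 0.658, b = sin(fδ)/sin δ ≈ 0.757.
p = a·p₁ + b·p₂ ≈ (0.144, 0.797, 0.587); φ = arcsin(p_z) ≈ 35.93°, λ = atan2(p_y, p_x) ≈ 79.77°.

≈ 36°N, 80°E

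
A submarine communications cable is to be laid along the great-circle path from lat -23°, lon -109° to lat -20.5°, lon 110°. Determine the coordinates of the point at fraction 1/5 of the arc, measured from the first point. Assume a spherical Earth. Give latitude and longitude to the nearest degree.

From cos δ = sin φ₁ sin φ₂ + cos φ₁ cos φ₂ cos Δλ, the central angle is δ ≈ 2.133 rad (122.2°).
Interpolate at f = 1/5 with slerp weights a = sin((1−f)δ)/sin δ ≈ 1.171, b = sin(fδ)/sin δ ≈ 0.489.
p = a·p₁ + b·p₂ ≈ (-0.508, -0.589, -0.629); φ = arcsin(p_z) ≈ -38.97°, λ = atan2(p_y, p_x) ≈ -130.77°.

≈ lat -39°, lon -131°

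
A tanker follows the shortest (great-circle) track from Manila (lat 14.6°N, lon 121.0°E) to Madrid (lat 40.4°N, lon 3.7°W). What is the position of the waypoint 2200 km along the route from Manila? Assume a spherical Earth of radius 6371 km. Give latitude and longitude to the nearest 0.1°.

The haversine formula gives a central angle δ ≈ 1.830 rad (104.8°) between the endpoints. The total great-circle distance is δ·R ≈ 1.830 × 6371 ≈ 11658 km, so the target fraction is f = 2200/11658 ≈ 0.189.
Interpolate at f ≈ 0.189 with slerp weights a = sin((1−f)δ)/sin δ ≈ 1.031, b = sin(fδ)/sin δ ≈ 0.350.
p = a·p₁ + b·p₂ ≈ (-0.248, 0.838, 0.487); φ = arcsin(p_z) ≈ 29.13°, λ = atan2(p_y, p_x) ≈ 106.46°.

≈ lat 29.1°N, lon 106.5°E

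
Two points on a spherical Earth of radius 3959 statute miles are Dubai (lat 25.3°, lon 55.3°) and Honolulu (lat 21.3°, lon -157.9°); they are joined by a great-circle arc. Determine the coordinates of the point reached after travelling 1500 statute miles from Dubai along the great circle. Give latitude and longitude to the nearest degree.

Convert each endpoint to a unit vector on the sphere (x = cos φ cos λ, y = cos φ sin λ, z = sin φ).
The central angle between the endpoints is δ = arccos(p₁·p₂) ≈ 2.153 rad (123.3°). The total great-circle distance is δ·R ≈ 2.153 × 3959 ≈ 8522 mi, so the target fraction is f = 1500/8522 ≈ 0.176.
Interpolate at f ≈ 0.176 with slerp weights a = sin((1−f)δ)/sin δ ≈ 1.172, b = sin(fδ)/sin δ ≈ 0.443.
p = a·p₁ + b·p₂ ≈ (0.221, 0.716, 0.662); φ = arcsin(p_z) ≈ 41.44°, λ = atan2(p_y, p_x) ≈ 72.84°.

≈ lat 41°, lon 73°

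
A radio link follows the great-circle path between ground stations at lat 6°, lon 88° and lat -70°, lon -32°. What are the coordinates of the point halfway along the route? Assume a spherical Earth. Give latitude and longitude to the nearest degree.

The haversine formula gives a central angle δ ≈ 1.842 rad (105.6°) between the endpoints.
Interpolate at f = 1/2 with slerp weights a = sin((1−f)δ)/sin δ ≈ 0.827, b = sin(fδ)/sin δ ≈ 0.827.
p = a·p₁ + b·p₂ ≈ (0.268, 0.672, -0.690); φ = arcsin(p_z) ≈ -43.66°, λ = atan2(p_y, p_x) ≈ 68.22°.

≈ lat -44°, lon 68°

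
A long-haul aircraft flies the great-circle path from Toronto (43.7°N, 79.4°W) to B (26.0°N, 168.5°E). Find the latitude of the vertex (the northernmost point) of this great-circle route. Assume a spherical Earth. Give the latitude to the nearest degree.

≈ 53°N

The great circle lies in the plane with unit normal n̂ = (p₁ × p₂)/|p₁ × p₂|.
Here n̂_z ≈ -0.603; the vertex latitude is φ_max = arccos|n̂_z| ≈ 52.9°.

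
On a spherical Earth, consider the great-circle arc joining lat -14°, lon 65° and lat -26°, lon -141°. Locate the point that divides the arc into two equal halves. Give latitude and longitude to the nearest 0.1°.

Write both endpoints as unit vectors p₁, p₂ with components (cos φ cos λ, cos φ sin λ, sin φ).
The central angle between the endpoints is δ = arccos(p₁·p₂) ≈ 2.316 rad (132.7°).
Interpolate at f = 1/2 with slerp weights a = sin((1−f)δ)/sin δ ≈ 1.246, b = sin(fδ)/sin δ ≈ 1.246.
p = a·p₁ + b·p₂ ≈ (-0.359, 0.391, -0.847); φ = arcsin(p_z) ≈ -57.93°, λ = atan2(p_y, p_x) ≈ 132.59°.

≈ lat -57.9°, lon 132.6°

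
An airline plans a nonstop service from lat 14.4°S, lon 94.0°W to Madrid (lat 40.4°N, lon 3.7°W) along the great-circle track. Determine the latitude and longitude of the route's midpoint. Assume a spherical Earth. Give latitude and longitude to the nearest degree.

≈ lat 18°N, lon 56°W

Write both endpoints as unit vectors p₁, p₂ with components (cos φ cos λ, cos φ sin λ, sin φ).
The central angle between the endpoints is δ = arccos(p₁·p₂) ≈ 1.737 rad (99.5°).
Interpolate at f = 1/2 with slerp weights a = sin((1−f)δ)/sin δ ≈ 0.774, b = sin(fδ)/sin δ ≈ 0.774.
p = a·p₁ + b·p₂ ≈ (0.536, -0.786, 0.309); φ = arcsin(p_z) ≈ 18.00°, λ = atan2(p_y, p_x) ≈ -55.71°.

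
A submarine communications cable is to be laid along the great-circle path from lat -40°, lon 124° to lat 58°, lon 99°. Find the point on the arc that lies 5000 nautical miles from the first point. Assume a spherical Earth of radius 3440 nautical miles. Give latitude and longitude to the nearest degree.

Convert each endpoint to a unit vector on the sphere (x = cos φ cos λ, y = cos φ sin λ, z = sin φ).
The central angle between the endpoints is δ = arccos(p₁·p₂) ≈ 1.749 rad (100.2°). The total great-circle distance is δ·R ≈ 1.749 × 3440 ≈ 6016 nmi, so the target fraction is f = 5000/6016 ≈ 0.831.
Interpolate at f ≈ 0.831 with slerp weights a = sin((1−f)δ)/sin δ ≈ 0.296, b = sin(fδ)/sin δ ≈ 1.009.
p = a·p₁ + b·p₂ ≈ (-0.210, 0.716, 0.666); φ = arcsin(p_z) ≈ 41.73°, λ = atan2(p_y, p_x) ≈ 106.37°.

≈ lat 42°, lon 106°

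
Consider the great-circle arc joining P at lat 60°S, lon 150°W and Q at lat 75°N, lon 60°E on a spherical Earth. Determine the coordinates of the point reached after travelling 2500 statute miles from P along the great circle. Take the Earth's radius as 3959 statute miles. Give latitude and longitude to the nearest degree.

≈ lat 25°S, lon 166°W

Convert each endpoint to a unit vector on the sphere (x = cos φ cos λ, y = cos φ sin λ, z = sin φ).
The central angle between the endpoints is δ = arccos(p₁·p₂) ≈ 2.820 rad (161.5°). The total great-circle distance is δ·R ≈ 2.820 × 3959 ≈ 11163 mi, so the target fraction is f = 2500/11163 ≈ 0.224.
Interpolate at f ≈ 0.224 with slerp weights a = sin((1−f)δ)/sin δ ≈ 2.576, b = sin(fδ)/sin δ ≈ 1.865.
p = a·p₁ + b·p₂ ≈ (-0.874, -0.226, -0.430); φ = arcsin(p_z) ≈ -25.45°, λ = atan2(p_y, p_x) ≈ -165.50°.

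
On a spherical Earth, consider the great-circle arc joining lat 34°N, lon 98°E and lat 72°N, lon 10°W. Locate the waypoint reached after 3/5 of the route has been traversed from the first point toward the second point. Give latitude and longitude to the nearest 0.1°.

≈ lat 67.2°N, lon 66.5°E

Write both endpoints as unit vectors p₁, p₂ with components (cos φ cos λ, cos φ sin λ, sin φ).
The central angle between the endpoints is δ = arccos(p₁·p₂) ≈ 1.101 rad (63.1°).
Interpolate at f = 3/5 with slerp weights a = sin((1−f)δ)/sin δ ≈ 0.478, b = sin(fδ)/sin δ ≈ 0.688.
p = a·p₁ + b·p₂ ≈ (0.154, 0.356, 0.922); φ = arcsin(p_z) ≈ 67.19°, λ = atan2(p_y, p_x) ≈ 66.55°.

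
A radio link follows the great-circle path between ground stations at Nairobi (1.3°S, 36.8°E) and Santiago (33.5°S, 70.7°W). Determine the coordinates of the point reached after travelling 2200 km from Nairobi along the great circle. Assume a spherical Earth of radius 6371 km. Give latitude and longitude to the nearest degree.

From cos δ = sin φ₁ sin φ₂ + cos φ₁ cos φ₂ cos Δλ, the central angle is δ ≈ 1.811 rad (103.8°). The total great-circle distance is δ·R ≈ 1.811 × 6371 ≈ 11540 km, so the target fraction is f = 2200/11540 ≈ 0.191.
Interpolate at f ≈ 0.191 with slerp weights a = sin((1−f)δ)/sin δ ≈ 1.024, b = sin(fδ)/sin δ ≈ 0.349.
p = a·p₁ + b·p₂ ≈ (0.916, 0.339, -0.216); φ = arcsin(p_z) ≈ -12.45°, λ = atan2(p_y, p_x) ≈ 20.31°.

≈ 12°S, 20°E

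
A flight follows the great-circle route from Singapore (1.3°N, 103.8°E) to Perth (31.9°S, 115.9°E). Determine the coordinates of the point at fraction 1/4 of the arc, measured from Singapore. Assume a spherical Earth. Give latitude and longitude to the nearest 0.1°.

Write both endpoints as unit vectors p₁, p₂ with components (cos φ cos λ, cos φ sin λ, sin φ).
The central angle between the endpoints is δ = arccos(p₁·p₂) ≈ 0.613 rad (35.1°).
Interpolate at f = 1/4 with slerp weights a = sin((1−f)δ)/sin δ ≈ 0.771, b = sin(fδ)/sin δ ≈ 0.265.
p = a·p₁ + b·p₂ ≈ (-0.282, 0.951, -0.123); φ = arcsin(p_z) ≈ -7.05°, λ = atan2(p_y, p_x) ≈ 106.53°.

≈ 7.0°S, 106.5°E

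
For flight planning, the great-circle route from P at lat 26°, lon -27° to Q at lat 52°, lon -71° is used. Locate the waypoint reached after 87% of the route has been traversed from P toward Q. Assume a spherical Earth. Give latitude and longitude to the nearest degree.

≈ lat 50°, lon -63°

Write both endpoints as unit vectors p₁, p₂ with components (cos φ cos λ, cos φ sin λ, sin φ).
The central angle between the endpoints is δ = arccos(p₁·p₂) ≈ 0.733 rad (42.0°).
Interpolate at f = 0.87 with slerp weights a = sin((1−f)δ)/sin δ ≈ 0.142, b = sin(fδ)/sin δ ≈ 0.890.
p = a·p₁ + b·p₂ ≈ (0.292, -0.576, 0.763); φ = arcsin(p_z) ≈ 49.77°, λ = atan2(p_y, p_x) ≈ -63.10°.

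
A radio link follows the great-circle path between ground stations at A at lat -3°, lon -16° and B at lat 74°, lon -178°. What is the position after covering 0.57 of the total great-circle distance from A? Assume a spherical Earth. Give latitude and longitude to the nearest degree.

Write both endpoints as unit vectors p₁, p₂ with components (cos φ cos λ, cos φ sin λ, sin φ).
The central angle between the endpoints is δ = arccos(p₁·p₂) ≈ 1.888 rad (108.2°).
Interpolate at f = 0.57 with slerp weights a = sin((1−f)δ)/sin δ ≈ 0.764, b = sin(fδ)/sin δ ≈ 0.926.
p = a·p₁ + b·p₂ ≈ (0.478, -0.219, 0.851); φ = arcsin(p_z) ≈ 58.28°, λ = atan2(p_y, p_x) ≈ -24.63°.

≈ lat 58°, lon -25°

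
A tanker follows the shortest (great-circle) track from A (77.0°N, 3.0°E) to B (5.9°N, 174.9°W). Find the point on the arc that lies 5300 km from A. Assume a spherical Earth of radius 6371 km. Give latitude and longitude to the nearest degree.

Convert each endpoint to a unit vector on the sphere (x = cos φ cos λ, y = cos φ sin λ, z = sin φ).
The central angle between the endpoints is δ = arccos(p₁·p₂) ≈ 1.695 rad (97.1°). The total great-circle distance is δ·R ≈ 1.695 × 6371 ≈ 10796 km, so the target fraction is f = 5300/10796 ≈ 0.491.
Interpolate at f ≈ 0.491 with slerp weights a = sin((1−f)δ)/sin δ ≈ 0.765, b = sin(fδ)/sin δ ≈ 0.745.
p = a·p₁ + b·p₂ ≈ (-0.566, -0.057, 0.822); φ = arcsin(p_z) ≈ 55.32°, λ = atan2(p_y, p_x) ≈ -174.26°.

≈ (55°N, 174°W)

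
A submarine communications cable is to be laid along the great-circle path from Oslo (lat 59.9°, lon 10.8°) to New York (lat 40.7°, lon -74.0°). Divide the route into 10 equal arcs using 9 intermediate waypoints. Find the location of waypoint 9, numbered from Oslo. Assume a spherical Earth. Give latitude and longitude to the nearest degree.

≈ lat 45°, lon -69°

Convert each endpoint to a unit vector on the sphere (x = cos φ cos λ, y = cos φ sin λ, z = sin φ).
The central angle between the endpoints is δ = arccos(p₁·p₂) ≈ 0.929 rad (53.2°).
Interpolate at f = 9/10 with slerp weights a = sin((1−f)δ)/sin δ ≈ 0.116, b = sin(fδ)/sin δ ≈ 0.926.
p = a·p₁ + b·p₂ ≈ (0.251, -0.664, 0.704); φ = arcsin(p_z) ≈ 44.77°, λ = atan2(p_y, p_x) ≈ -69.33°.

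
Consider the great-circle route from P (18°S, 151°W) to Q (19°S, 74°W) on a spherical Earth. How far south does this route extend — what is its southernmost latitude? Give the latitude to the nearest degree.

The great circle lies in the plane with unit normal n̂ = (p₁ × p₂)/|p₁ × p₂|.
Here n̂_z ≈ +0.919; the vertex latitude is φ_max = arccos|n̂_z| ≈ 23.2°.

≈ 23°S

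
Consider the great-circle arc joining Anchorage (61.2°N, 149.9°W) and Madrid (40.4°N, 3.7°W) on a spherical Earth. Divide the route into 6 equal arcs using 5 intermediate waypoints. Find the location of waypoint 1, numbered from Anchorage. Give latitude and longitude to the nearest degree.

≈ 72°N, 132°W

Convert each endpoint to a unit vector on the sphere (x = cos φ cos λ, y = cos φ sin λ, z = sin φ).
The central angle between the endpoints is δ = arccos(p₁·p₂) ≈ 1.305 rad (74.7°).
Interpolate at f = 1/6 with slerp weights a = sin((1−f)δ)/sin δ ≈ 0.918, b = sin(fδ)/sin δ ≈ 0.224.
p = a·p₁ + b·p₂ ≈ (-0.213, -0.233, 0.949); φ = arcsin(p_z) ≈ 71.63°, λ = atan2(p_y, p_x) ≈ -132.41°.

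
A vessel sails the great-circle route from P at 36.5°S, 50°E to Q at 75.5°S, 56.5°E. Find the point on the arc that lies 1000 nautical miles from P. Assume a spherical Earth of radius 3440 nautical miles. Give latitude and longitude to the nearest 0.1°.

≈ 53.1°S, 51.2°E

Convert each endpoint to a unit vector on the sphere (x = cos φ cos λ, y = cos φ sin λ, z = sin φ).
The central angle between the endpoints is δ = arccos(p₁·p₂) ≈ 0.683 rad (39.1°). The total great-circle distance is δ·R ≈ 0.683 × 3440 ≈ 2349 nmi, so the target fraction is f = 1000/2349 ≈ 0.426.
Interpolate at f ≈ 0.426 with slerp weights a = sin((1−f)δ)/sin δ ≈ 0.606, b = sin(fδ)/sin δ ≈ 0.454.
p = a·p₁ + b·p₂ ≈ (0.376, 0.468, -0.800); φ = arcsin(p_z) ≈ -53.13°, λ = atan2(p_y, p_x) ≈ 51.23°.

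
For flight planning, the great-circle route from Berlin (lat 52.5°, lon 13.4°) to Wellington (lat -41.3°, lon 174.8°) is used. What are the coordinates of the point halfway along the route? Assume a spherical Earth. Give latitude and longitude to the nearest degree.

The haversine formula gives a central angle δ ≈ 2.848 rad (163.2°) between the endpoints.
Interpolate at f = 1/2 with slerp weights a = sin((1−f)δ)/sin δ ≈ 3.413, b = sin(fδ)/sin δ ≈ 3.413.
p = a·p₁ + b·p₂ ≈ (-0.532, 0.714, 0.455); φ = arcsin(p_z) ≈ 27.07°, λ = atan2(p_y, p_x) ≈ 126.71°.

≈ lat 27°, lon 127°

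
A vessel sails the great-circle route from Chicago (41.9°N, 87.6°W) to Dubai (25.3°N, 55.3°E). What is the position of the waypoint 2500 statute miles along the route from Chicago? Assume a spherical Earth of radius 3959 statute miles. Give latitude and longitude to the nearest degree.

≈ (64°N, 37°W)

Convert each endpoint to a unit vector on the sphere (x = cos φ cos λ, y = cos φ sin λ, z = sin φ).
The central angle between the endpoints is δ = arccos(p₁·p₂) ≈ 1.825 rad (104.6°). The total great-circle distance is δ·R ≈ 1.825 × 3959 ≈ 7224 mi, so the target fraction is f = 2500/7224 ≈ 0.346.
Interpolate at f ≈ 0.346 with slerp weights a = sin((1−f)δ)/sin δ ≈ 0.960, b = sin(fδ)/sin δ ≈ 0.610.
p = a·p₁ + b·p₂ ≈ (0.344, -0.261, 0.902); φ = arcsin(p_z) ≈ 64.43°, λ = atan2(p_y, p_x) ≈ -37.19°.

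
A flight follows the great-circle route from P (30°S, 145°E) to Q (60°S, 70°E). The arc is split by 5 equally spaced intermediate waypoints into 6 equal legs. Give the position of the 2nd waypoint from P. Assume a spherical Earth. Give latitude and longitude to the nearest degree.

The haversine formula gives a central angle δ ≈ 0.994 rad (57.0°) between the endpoints.
Interpolate at f = 2/6 with slerp weights a = sin((1−f)δ)/sin δ ≈ 0.734, b = sin(fδ)/sin δ ≈ 0.388.
p = a·p₁ + b·p₂ ≈ (-0.454, 0.547, -0.703); φ = arcsin(p_z) ≈ -44.68°, λ = atan2(p_y, p_x) ≈ 129.71°.

≈ (45°S, 130°E)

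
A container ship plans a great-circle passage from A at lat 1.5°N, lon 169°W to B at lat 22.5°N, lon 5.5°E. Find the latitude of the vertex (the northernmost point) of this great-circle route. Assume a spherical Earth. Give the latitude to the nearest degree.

The great circle lies in the plane with unit normal n̂ = (p₁ × p₂)/|p₁ × p₂|.
Here n̂_z ≈ +0.213; the vertex latitude is φ_max = arccos|n̂_z| ≈ 77.7°.
Check via Clairaut: cos φ_max = |cos φ₁| · sin C = cos(1.5°)·sin(12.3°) ≈ 0.213, again giving ≈ 77.7°.

≈ 78°N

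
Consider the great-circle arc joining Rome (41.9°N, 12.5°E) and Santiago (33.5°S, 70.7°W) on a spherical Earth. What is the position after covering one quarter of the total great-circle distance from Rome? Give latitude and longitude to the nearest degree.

Write both endpoints as unit vectors p₁, p₂ with components (cos φ cos λ, cos φ sin λ, sin φ).
The central angle between the endpoints is δ = arccos(p₁·p₂) ≈ 1.870 rad (107.2°).
Interpolate at f = 1/4 with slerp weights a = sin((1−f)δ)/sin δ ≈ 1.032, b = sin(fδ)/sin δ ≈ 0.472.
p = a·p₁ + b·p₂ ≈ (0.880, -0.205, 0.429); φ = arcsin(p_z) ≈ 25.39°, λ = atan2(p_y, p_x) ≈ -13.12°.

≈ 25°N, 13°W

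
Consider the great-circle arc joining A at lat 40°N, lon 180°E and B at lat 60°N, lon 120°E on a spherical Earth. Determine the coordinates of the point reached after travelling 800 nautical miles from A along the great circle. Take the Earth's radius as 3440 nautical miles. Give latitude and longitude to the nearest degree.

Convert each endpoint to a unit vector on the sphere (x = cos φ cos λ, y = cos φ sin λ, z = sin φ).
The central angle between the endpoints is δ = arccos(p₁·p₂) ≈ 0.725 rad (41.6°). The total great-circle distance is δ·R ≈ 0.725 × 3440 ≈ 2496 nmi, so the target fraction is f = 800/2496 ≈ 0.321.
Interpolate at f ≈ 0.321 with slerp weights a = sin((1−f)δ)/sin δ ≈ 0.713, b = sin(fδ)/sin δ ≈ 0.347.
p = a·p₁ + b·p₂ ≈ (-0.633, 0.150, 0.759); φ = arcsin(p_z) ≈ 49.40°, λ = atan2(p_y, p_x) ≈ 166.64°.

≈ lat 49°N, lon 167°E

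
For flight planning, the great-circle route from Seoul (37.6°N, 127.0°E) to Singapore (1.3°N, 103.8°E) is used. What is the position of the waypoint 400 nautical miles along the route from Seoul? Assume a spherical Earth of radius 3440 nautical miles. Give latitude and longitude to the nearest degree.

≈ 32°N, 122°E

From cos δ = sin φ₁ sin φ₂ + cos φ₁ cos φ₂ cos Δλ, the central angle is δ ≈ 0.735 rad (42.1°). The total great-circle distance is δ·R ≈ 0.735 × 3440 ≈ 2528 nmi, so the target fraction is f = 400/2528 ≈ 0.158.
Interpolate at f ≈ 0.158 with slerp weights a = sin((1−f)δ)/sin δ ≈ 0.865, b = sin(fδ)/sin δ ≈ 0.173.
p = a·p₁ + b·p₂ ≈ (-0.454, 0.715, 0.532); φ = arcsin(p_z) ≈ 32.12°, λ = atan2(p_y, p_x) ≈ 122.39°.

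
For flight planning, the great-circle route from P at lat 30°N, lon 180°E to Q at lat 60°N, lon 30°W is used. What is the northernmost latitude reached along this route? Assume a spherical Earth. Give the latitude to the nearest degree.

≈ 77°N

The great circle lies in the plane with unit normal n̂ = (p₁ × p₂)/|p₁ × p₂|.
Here n̂_z ≈ +0.217; the vertex latitude is φ_max = arccos|n̂_z| ≈ 77.5°.
Check via Clairaut: cos φ_max = |cos φ₁| · sin C = cos(30.0°)·sin(14.5°) ≈ 0.217, again giving ≈ 77.5°.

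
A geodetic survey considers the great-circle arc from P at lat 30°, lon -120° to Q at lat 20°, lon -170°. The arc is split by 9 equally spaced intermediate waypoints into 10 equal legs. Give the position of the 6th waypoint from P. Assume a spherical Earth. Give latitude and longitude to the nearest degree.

≈ lat 26°, lon -151°

Write both endpoints as unit vectors p₁, p₂ with components (cos φ cos λ, cos φ sin λ, sin φ).
The central angle between the endpoints is δ = arccos(p₁·p₂) ≈ 0.804 rad (46.0°).
Interpolate at f = 6/10 with slerp weights a = sin((1−f)δ)/sin δ ≈ 0.439, b = sin(fδ)/sin δ ≈ 0.644.
p = a·p₁ + b·p₂ ≈ (-0.786, -0.434, 0.440); φ = arcsin(p_z) ≈ 26.09°, λ = atan2(p_y, p_x) ≈ -151.08°.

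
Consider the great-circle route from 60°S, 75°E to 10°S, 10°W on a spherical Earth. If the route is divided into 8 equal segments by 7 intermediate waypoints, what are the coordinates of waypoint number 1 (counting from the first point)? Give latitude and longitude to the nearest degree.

≈ 59°S, 56°E

Convert each endpoint to a unit vector on the sphere (x = cos φ cos λ, y = cos φ sin λ, z = sin φ).
The central angle between the endpoints is δ = arccos(p₁·p₂) ≈ 1.376 rad (78.9°).
Interpolate at f = 1/8 with slerp weights a = sin((1−f)δ)/sin δ ≈ 0.952, b = sin(fδ)/sin δ ≈ 0.174.
p = a·p₁ + b·p₂ ≈ (0.292, 0.430, -0.854); φ = arcsin(p_z) ≈ -58.69°, λ = atan2(p_y, p_x) ≈ 55.77°.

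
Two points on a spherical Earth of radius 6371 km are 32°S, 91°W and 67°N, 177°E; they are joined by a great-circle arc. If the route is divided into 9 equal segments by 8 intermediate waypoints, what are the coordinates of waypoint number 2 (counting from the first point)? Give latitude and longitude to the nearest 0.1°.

≈ 7.7°S, 102.8°W

Convert each endpoint to a unit vector on the sphere (x = cos φ cos λ, y = cos φ sin λ, z = sin φ).
The central angle between the endpoints is δ = arccos(p₁·p₂) ≈ 2.094 rad (120.0°).
Interpolate at f = 2/9 with slerp weights a = sin((1−f)δ)/sin δ ≈ 1.152, b = sin(fδ)/sin δ ≈ 0.518.
p = a·p₁ + b·p₂ ≈ (-0.219, -0.966, -0.134); φ = arcsin(p_z) ≈ -7.70°, λ = atan2(p_y, p_x) ≈ -102.77°.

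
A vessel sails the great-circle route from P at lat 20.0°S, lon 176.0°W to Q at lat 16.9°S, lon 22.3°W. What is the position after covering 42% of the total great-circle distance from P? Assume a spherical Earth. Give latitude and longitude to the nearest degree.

≈ lat 55°S, lon 116°W

The haversine formula gives a central angle δ ≈ 2.355 rad (135.0°) between the endpoints.
Interpolate at f = 0.42 with slerp weights a = sin((1−f)δ)/sin δ ≈ 1.384, b = sin(fδ)/sin δ ≈ 1.181.
p = a·p₁ + b·p₂ ≈ (-0.252, -0.519, -0.817); φ = arcsin(p_z) ≈ -54.74°, λ = atan2(p_y, p_x) ≈ -115.85°.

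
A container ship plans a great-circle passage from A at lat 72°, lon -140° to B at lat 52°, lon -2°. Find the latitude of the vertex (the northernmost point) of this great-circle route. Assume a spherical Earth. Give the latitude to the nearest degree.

≈ 81°

The great circle lies in the plane with unit normal n̂ = (p₁ × p₂)/|p₁ × p₂|.
Here n̂_z ≈ +0.160; the vertex latitude is φ_max = arccos|n̂_z| ≈ 80.8°.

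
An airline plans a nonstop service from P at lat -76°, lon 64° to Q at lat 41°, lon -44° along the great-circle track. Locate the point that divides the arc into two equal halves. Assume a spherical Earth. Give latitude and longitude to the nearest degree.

Convert each endpoint to a unit vector on the sphere (x = cos φ cos λ, y = cos φ sin λ, z = sin φ).
The central angle between the endpoints is δ = arccos(p₁·p₂) ≈ 2.336 rad (133.9°).
Interpolate at f = 1/2 with slerp weights a = sin((1−f)δ)/sin δ ≈ 1.276, b = sin(fδ)/sin δ ≈ 1.276.
p = a·p₁ + b·p₂ ≈ (0.828, -0.392, -0.401); φ = arcsin(p_z) ≈ -23.64°, λ = atan2(p_y, p_x) ≈ -25.31°.

≈ lat -24°, lon -25°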